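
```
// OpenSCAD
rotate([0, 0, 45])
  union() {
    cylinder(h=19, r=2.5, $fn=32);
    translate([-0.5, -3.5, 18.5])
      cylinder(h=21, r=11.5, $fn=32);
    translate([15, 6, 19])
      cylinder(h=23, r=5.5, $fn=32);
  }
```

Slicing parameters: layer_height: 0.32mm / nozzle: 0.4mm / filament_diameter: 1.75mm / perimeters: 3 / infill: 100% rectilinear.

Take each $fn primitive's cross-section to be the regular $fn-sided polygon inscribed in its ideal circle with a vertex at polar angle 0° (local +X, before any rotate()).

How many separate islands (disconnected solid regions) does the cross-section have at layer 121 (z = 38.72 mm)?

At z = 38.72 mm: the cylinder is not intersected at this z (z outside [0, 19]); the r=11.5 cylinder at (-0.5, -3.5) contributes a regular 32-gon of circumradius 11.5; the r=5.5 cylinder at (15, 6) gives a regular 32-gon of circumradius 5.5 (constant along its height); Taking the union: the 2 present regions are separate (no shared area or edge), so areas and boundary lengths simply add and each stays a separate island — 2 connected regions; (whole slice rotated 45° about Z — lengths, areas and connectivity unchanged). Overall, the cross-section has 2 separate islands. Island count = 2.

2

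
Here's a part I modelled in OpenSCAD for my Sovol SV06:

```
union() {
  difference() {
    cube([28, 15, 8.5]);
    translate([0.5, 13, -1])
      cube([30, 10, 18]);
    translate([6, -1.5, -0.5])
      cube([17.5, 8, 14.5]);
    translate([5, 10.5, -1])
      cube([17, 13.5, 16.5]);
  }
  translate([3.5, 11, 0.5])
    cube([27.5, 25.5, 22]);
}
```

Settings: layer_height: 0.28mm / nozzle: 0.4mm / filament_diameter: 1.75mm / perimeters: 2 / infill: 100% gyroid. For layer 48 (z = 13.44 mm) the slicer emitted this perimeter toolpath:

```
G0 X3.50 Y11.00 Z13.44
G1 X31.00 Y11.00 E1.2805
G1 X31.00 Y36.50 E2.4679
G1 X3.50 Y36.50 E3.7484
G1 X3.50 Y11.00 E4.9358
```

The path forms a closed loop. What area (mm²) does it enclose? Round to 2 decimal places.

701.25 mm²

Apply the shoelace formula to the sequence of (X, Y) vertices; enclosed area = 701.25 mm².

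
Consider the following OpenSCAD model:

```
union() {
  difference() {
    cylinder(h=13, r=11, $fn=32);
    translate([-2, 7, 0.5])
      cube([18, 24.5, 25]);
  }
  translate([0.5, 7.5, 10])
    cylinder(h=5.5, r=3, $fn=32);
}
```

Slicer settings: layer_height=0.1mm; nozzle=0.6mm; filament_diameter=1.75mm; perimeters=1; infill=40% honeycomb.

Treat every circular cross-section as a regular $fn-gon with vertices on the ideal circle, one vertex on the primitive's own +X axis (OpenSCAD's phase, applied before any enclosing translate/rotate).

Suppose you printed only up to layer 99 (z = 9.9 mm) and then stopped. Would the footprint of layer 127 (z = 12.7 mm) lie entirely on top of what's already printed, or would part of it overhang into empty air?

Compare the two slices. At z = 9.9: the cylinder: section is a regular 32-gon, circumradius r=11 (area = (32/2)·11.000²·sin(360°/32) = 377.69 mm²); the cube at (-2, 7) (footprint 18×24.5) is included at this height (area 441.00 mm²); After the difference (first − rest): starting from the r=11 cylinder (377.69 mm²), the 18×24.5 cube at (-2, 7) partially overlaps it — only the 31.07 mm² overlap (of its 441.00 mm²) is removed, clipping the outline — area = 346.63 mm²; the cylinder at (0.5, 7.5) is absent (z outside [10, 15.5]); Merging all regions: only that combined region is present, so the union is just that shape — area = 346.63 mm². At z = 12.7: the cylinder: section is a regular 32-gon, circumradius r=11 (area = (32/2)·11.000²·sin(360°/32) = 377.69 mm²); the 18×24.5 cube at (-2, 7) contributes its full rectangle (area 441.00 mm²); Taking the first minus the rest: starting from the r=11 cylinder (377.69 mm²), the 18×24.5 cube at (-2, 7) partially overlaps it — only the 31.07 mm² overlap (of its 441.00 mm²) is removed, clipping the outline — area = 346.63 mm²; the r=3 cylinder at (0.5, 7.5) contributes a regular 32-gon of circumradius 3 (area = (32/2)·3.000²·sin(360°/32) = 28.09 mm²); Taking the union: the regions partially overlap — summed areas 374.72 mm² minus the doubly-counted overlap 11.85 mm² gives 362.87 mm² — area = 362.87 mm². Checking containment: at z = 12.7 the cross-section extends beyond the z = 9.9 cross-section by about 16.24 mm².

part overhangs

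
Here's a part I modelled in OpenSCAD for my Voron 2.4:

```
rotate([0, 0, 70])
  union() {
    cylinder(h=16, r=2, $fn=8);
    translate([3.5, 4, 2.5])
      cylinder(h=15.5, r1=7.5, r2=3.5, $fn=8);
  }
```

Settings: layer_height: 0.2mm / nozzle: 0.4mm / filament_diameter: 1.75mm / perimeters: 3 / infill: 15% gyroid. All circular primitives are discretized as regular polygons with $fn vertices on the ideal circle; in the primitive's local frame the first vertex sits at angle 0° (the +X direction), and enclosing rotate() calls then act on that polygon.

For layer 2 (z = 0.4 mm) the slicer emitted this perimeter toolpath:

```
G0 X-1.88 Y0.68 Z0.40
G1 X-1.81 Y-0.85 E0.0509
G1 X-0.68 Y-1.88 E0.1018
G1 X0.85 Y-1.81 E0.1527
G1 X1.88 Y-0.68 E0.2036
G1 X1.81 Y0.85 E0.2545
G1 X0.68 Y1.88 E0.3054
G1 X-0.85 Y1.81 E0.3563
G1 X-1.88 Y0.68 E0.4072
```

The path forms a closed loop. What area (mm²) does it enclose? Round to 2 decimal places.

11.31 mm²

Apply the shoelace formula to the sequence of (X, Y) vertices; enclosed area = 11.31 mm².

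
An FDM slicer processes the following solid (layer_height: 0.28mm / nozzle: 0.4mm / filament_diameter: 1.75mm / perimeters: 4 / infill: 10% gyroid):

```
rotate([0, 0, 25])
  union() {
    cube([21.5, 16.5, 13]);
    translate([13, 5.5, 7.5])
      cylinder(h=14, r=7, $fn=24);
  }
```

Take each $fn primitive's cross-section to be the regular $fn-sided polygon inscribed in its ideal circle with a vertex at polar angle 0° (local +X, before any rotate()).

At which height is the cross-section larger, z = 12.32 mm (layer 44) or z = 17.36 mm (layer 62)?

layer 44 (z = 12.32 mm)

Layer 44 (z = 12.32): the cube (footprint 21.5×16.5) is included at this height (area 354.75 mm²); the cylinder at (13, 5.5): section is a regular 24-gon, circumradius r=7 (area = (24/2)·7.000²·sin(360°/24) = 152.19 mm²); Merging all regions: the regions partially overlap — summed areas 506.94 mm² minus the doubly-counted overlap 143.69 mm² gives 363.24 mm² — area = 363.24 mm²; (rotated 25° about Z; rotation is an isometry so areas/perimeters/island counts are preserved). So its area = 363.24 mm². Layer 62 (z = 17.36): the cube is not intersected at this z (z outside [0, 13]); the r=7 cylinder at (13, 5.5) gives a regular 24-gon of circumradius 7 (constant along its height) (area = (24/2)·7.000²·sin(360°/24) = 152.19 mm²); Merging all regions: only the r=7 cylinder at (13, 5.5) is present, so the union is just that shape — area = 152.19 mm²; (whole slice rotated 25° about Z — lengths, areas and connectivity unchanged). So its area = 152.19 mm². Layer 44 is larger (363.24 vs 152.19 mm²).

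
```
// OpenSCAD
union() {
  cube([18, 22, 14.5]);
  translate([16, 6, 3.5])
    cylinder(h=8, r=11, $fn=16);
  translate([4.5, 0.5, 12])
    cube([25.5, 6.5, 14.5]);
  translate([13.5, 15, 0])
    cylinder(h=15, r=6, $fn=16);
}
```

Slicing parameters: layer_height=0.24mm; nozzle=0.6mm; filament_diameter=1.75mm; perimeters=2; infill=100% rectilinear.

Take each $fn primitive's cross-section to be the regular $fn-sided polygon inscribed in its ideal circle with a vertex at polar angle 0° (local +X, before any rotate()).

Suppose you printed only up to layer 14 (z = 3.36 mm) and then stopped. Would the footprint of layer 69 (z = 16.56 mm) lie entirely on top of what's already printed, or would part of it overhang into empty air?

Compare the two slices. At z = 3.36: the cube is present — its section is the full 18×22 rectangle (area 396.00 mm²); the cylinder at (16, 6) is not intersected at this z (z outside [3.5, 11.5]); the cube at (4.5, 0.5) is absent (z outside [12, 26.5]); the cylinder at (13.5, 15): section is a regular 16-gon, circumradius r=6 (area = (16/2)·6.000²·sin(360°/16) = 110.21 mm²); Combining (union): the regions partially overlap — summed areas 506.21 mm² minus the doubly-counted overlap 102.74 mm² gives 403.47 mm² — area = 403.47 mm². At z = 16.56: the cube does not reach this height (z outside [0, 14.5]); the cylinder at (16, 6) does not reach this height (z outside [3.5, 11.5]); the cube at (4.5, 0.5) (footprint 25.5×6.5) is included at this height (area 165.75 mm²); the cylinder at (13.5, 15) is absent (z outside [0, 15]); Combining (union): only the 25.5×6.5 cube at (4.5, 0.5) is present, so the union is just that shape — area = 165.75 mm². Checking containment: at z = 16.56 the cross-section extends beyond the z = 3.36 cross-section by about 78.00 mm².

part overhangs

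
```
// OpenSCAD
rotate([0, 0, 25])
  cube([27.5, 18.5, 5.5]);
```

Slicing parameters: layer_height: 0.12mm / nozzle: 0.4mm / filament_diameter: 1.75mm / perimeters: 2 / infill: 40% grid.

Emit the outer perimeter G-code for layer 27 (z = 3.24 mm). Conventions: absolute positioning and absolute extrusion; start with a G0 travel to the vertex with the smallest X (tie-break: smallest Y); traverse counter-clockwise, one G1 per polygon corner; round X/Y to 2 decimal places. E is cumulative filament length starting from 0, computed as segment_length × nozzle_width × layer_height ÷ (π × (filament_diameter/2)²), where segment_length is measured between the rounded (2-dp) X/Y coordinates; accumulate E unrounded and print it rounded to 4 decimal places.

G0 X-7.82 Y16.77 Z3.24
G1 X0.00 Y0.00 E0.3693
G1 X24.92 Y11.62 E0.9180
G1 X17.11 Y28.39 E1.2871
G1 X-7.82 Y16.77 E1.8360

At z = 3.24 mm: the cube (footprint 27.5×18.5) is included at this height; (rotated 25° about Z; rotation is an isometry so areas/perimeters/island counts are preserved). The outline is a single polygon with 4 vertices. Extrusion per mm of travel: 0.4 × 0.12 / (π × 0.875²) = 0.019956. Accumulating E over each segment gives final E = 1.8360.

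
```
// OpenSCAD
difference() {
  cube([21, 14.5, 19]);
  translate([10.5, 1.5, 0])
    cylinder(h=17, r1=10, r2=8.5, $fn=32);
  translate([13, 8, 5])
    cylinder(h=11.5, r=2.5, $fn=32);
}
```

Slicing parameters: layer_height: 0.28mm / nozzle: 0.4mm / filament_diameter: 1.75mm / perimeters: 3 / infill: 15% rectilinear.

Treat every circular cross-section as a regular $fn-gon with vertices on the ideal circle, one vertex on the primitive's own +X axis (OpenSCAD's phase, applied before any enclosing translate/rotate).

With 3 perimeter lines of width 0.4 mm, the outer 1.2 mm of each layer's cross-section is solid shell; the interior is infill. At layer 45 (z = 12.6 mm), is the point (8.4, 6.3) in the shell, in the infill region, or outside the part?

outside

At z = 12.6 mm: the cube (footprint 21×14.5) is included at this height; the cone at (10.5, 1.5): at t=0.741 of its height the radius interpolates to r₁+(r₂−r₁)t = 8.888, giving a regular 32-gon of that circumradius; the r=2.5 cylinder at (13, 8) contributes a regular 32-gon of circumradius 2.5; Taking the first minus the rest: starting from the 21×14.5 cube, the cone at (10.5, 1.5) partially overlaps it — only the 149.74 mm² overlap (of its 246.60 mm²) is removed, clipping the outline; the r=2.5 cylinder at (13, 8) partially overlaps it — only the 1.51 mm² overlap (of its 19.51 mm²) is removed, clipping the outline — 1 connected region. Overall, the cross-section is a single solid region. The nearest boundary edge runs (7.10, 9.71)→(5.56, 8.89); distance from the point to it = 3.62 mm. The point is not inside any of the regions above, so it lies outside the cross-section (3.62 mm from the nearest boundary).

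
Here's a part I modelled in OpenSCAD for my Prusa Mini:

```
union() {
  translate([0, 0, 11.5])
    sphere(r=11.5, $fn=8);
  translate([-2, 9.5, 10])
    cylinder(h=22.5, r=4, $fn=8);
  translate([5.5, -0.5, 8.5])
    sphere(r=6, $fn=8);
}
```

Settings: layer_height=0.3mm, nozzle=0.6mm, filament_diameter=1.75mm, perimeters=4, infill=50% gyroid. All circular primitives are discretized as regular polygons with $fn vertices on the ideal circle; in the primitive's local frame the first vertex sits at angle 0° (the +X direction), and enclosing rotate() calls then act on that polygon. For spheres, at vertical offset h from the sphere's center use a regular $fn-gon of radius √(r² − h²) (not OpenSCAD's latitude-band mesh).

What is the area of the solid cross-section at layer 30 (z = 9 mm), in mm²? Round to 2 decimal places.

358.69 mm²

At z = 9 mm: the r=11.5 sphere contributes a regular 8-gon of circumradius √(11.5²−2.5²) = 11.225 (area = (8/2)·11.225²·sin(360°/8) = 356.38 mm²); the cylinder at (-2, 9.5) is absent (z outside [10, 32.5]); the r=6 sphere at (5.5, -0.5) slices to a regular 8-gon of circumradius 5.979 (√(r²−h²) with h=0.5 from center) (area = (8/2)·5.979²·sin(360°/8) = 101.12 mm²); Combining (union): the regions partially overlap — summed areas 457.50 mm² minus the doubly-counted overlap 98.81 mm² gives 358.69 mm² — area = 358.69 mm². Overall, the cross-section is a single solid region. Net area = 358.69 mm².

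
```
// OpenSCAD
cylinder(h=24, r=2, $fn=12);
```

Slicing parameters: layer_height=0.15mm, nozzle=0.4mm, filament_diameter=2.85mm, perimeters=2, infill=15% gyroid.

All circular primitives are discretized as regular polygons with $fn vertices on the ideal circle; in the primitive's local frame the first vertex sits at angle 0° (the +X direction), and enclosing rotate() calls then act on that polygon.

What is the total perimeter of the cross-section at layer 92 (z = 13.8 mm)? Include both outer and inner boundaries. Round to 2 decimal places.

At z = 13.8 mm: the r=2 cylinder gives a regular 12-gon of circumradius 2 (constant along its height) (perimeter = 2·12·2.000·sin(180°/12) = 12.42 mm). Overall, the cross-section is a single solid region. Total boundary length (outer) = 12.42 mm.

12.42 mm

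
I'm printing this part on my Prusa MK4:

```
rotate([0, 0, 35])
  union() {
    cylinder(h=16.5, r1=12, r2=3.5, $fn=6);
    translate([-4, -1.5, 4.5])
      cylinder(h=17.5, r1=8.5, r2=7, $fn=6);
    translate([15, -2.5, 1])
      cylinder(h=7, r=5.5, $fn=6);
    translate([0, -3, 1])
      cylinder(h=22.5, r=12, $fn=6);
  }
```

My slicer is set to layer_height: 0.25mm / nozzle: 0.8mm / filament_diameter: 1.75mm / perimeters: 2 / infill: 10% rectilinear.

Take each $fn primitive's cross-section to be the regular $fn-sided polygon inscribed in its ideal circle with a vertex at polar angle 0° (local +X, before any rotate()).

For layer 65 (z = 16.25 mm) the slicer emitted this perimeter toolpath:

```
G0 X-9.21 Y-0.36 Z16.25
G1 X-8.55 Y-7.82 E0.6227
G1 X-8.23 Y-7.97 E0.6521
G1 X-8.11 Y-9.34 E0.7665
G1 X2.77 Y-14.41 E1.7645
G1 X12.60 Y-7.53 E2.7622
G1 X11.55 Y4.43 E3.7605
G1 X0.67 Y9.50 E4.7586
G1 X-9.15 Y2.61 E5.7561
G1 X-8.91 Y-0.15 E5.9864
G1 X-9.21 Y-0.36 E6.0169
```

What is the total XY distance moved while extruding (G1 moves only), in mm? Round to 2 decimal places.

Sum the Euclidean lengths of each G1 segment: total = 72.36 mm.

72.36 mm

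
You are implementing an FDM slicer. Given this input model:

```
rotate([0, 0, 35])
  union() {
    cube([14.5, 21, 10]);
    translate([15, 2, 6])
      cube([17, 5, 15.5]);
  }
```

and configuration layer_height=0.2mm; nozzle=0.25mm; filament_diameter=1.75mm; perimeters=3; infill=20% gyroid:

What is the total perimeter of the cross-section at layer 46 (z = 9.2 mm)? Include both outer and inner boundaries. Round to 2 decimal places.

115.00 mm

At z = 9.2 mm: the cube is present — its section is the full 14.5×21 rectangle (perimeter 71.00 mm); the cube at (15, 2) is present — its section is the full 17×5 rectangle (perimeter 44.00 mm); Combining (union): the 2 present regions are separate (no shared area or edge), so areas and boundary lengths simply add and each stays a separate island — boundary = 115.00 mm; (rotated 35° about Z; rotation is an isometry so areas/perimeters/island counts are preserved). Overall, the cross-section has 2 separate islands. Total boundary length (outer) = 115.00 mm.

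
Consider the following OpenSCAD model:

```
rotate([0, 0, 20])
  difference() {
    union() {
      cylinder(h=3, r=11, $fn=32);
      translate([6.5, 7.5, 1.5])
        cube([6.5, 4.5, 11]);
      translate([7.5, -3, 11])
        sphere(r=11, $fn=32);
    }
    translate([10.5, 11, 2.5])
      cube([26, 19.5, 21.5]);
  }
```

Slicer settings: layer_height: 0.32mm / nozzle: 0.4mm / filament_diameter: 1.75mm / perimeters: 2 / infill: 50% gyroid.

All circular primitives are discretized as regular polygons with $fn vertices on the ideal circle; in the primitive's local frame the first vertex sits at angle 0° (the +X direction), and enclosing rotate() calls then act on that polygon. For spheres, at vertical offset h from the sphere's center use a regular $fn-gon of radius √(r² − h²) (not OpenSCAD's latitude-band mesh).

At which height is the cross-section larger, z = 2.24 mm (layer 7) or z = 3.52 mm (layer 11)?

layer 7 (z = 2.24 mm)

Layer 7 (z = 2.24): the r=11 cylinder gives a regular 32-gon of circumradius 11 (constant along its height) (area = (32/2)·11.000²·sin(360°/32) = 377.69 mm²); the cube at (6.5, 7.5) (footprint 6.5×4.5) is included at this height (area 29.25 mm²); the r=11 sphere at (7.5, -3) slices to a regular 32-gon of circumradius 6.653 (√(r²−h²) with h=8.76 from center) (area = (32/2)·6.653²·sin(360°/32) = 138.16 mm²); Merging all regions: the regions partially overlap — summed areas 545.11 mm² minus the doubly-counted overlap 99.00 mm² gives 446.11 mm² — area = 446.11 mm²; the cube at (10.5, 11) is absent (z outside [2.5, 24]); Subtracting the remaining from the first: none of the subtracted shapes is present at this height, so the result so far is unchanged — area = 446.11 mm²; (rotated 20° about Z; rotation is an isometry so areas/perimeters/island counts are preserved). So its area = 446.11 mm². Layer 11 (z = 3.52): the cylinder is absent (z outside [0, 3]); the cube at (6.5, 7.5) is present — its section is the full 6.5×4.5 rectangle (area 29.25 mm²); the r=11 sphere at (7.5, -3) slices to a regular 32-gon of circumradius 8.065 (√(r²−h²) with h=7.48 from center) (area = (32/2)·8.065²·sin(360°/32) = 203.05 mm²); Taking the union: the 2 present regions are separate (no shared area or edge), so areas and boundary lengths simply add and each stays a separate island — area = 232.30 mm²; the cube at (10.5, 11) is present — its section is the full 26×19.5 rectangle (area 507.00 mm²); Subtracting the remaining from the first: starting from the result so far (232.30 mm²), the 26×19.5 cube at (10.5, 11) partially overlaps it — only the 2.50 mm² overlap (of its 507.00 mm²) is removed, clipping the outline — area = 229.80 mm²; (whole slice rotated 20° about Z — lengths, areas and connectivity unchanged). So its area = 229.80 mm². Layer 7 is larger (446.11 vs 229.80 mm²).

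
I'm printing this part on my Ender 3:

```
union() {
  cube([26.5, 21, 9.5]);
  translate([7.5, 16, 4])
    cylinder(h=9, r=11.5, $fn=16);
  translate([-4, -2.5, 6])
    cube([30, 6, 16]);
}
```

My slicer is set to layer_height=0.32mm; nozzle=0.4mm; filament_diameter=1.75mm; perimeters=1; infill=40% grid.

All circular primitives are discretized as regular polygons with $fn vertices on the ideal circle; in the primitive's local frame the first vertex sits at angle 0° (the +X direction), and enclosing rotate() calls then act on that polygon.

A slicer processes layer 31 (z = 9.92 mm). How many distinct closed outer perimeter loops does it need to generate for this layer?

At z = 9.92 mm: the cube is not intersected at this z (z outside [0, 9.5]); the r=11.5 cylinder at (7.5, 16) gives a regular 16-gon of circumradius 11.5 (constant along its height); the 30×6 cube at (-4, -2.5) contributes its full rectangle; Taking the union: the 2 present regions are separate (no shared area or edge), so areas and boundary lengths simply add and each stays a separate island — 2 connected regions. The result has 2 disconnected regions.

2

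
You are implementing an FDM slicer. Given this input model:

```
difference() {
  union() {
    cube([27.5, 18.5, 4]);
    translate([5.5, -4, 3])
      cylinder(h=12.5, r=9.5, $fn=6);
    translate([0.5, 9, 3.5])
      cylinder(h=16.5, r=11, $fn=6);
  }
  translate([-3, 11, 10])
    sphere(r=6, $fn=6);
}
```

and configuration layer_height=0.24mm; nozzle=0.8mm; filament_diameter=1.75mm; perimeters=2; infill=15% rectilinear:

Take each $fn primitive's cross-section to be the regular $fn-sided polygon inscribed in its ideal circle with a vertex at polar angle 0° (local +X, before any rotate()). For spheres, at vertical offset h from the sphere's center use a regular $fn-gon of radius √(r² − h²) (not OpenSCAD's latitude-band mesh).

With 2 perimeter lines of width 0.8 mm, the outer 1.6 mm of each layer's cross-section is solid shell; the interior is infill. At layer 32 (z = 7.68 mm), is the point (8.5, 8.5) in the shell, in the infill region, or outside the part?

At z = 7.68 mm: the cube does not reach this height (z outside [0, 4]); the r=9.5 cylinder at (5.5, -4) contributes a regular 6-gon of circumradius 9.5; the cylinder at (0.5, 9): section is a regular 6-gon, circumradius r=11; Taking the union: the regions partially overlap (shared area 38.00 mm²), so overlapping operands fuse into one piece — 1 connected region; the sphere at (-3, 11): section is a regular 6-gon, circumradius = √(r²−h²) = √(6²−2.32²) = 5.533; Taking the first minus the rest: starting from that combined region, the r=6 sphere at (-3, 11) lies wholly inside it (removes its full 79.55 mm² and its 33.20 mm outline becomes a hole wall) — 1 connected region with 1 hole. Overall, the cross-section is one region with 1 hole. The nearest boundary edge runs (11.50, 9.00)→(8.74, 4.23); distance from the point to it = 2.35 mm. The point is inside the cross-section and 2.35 mm from the nearest boundary — more than the 1.6 mm shell width (2 × 0.8), so it's in the infill interior.

infill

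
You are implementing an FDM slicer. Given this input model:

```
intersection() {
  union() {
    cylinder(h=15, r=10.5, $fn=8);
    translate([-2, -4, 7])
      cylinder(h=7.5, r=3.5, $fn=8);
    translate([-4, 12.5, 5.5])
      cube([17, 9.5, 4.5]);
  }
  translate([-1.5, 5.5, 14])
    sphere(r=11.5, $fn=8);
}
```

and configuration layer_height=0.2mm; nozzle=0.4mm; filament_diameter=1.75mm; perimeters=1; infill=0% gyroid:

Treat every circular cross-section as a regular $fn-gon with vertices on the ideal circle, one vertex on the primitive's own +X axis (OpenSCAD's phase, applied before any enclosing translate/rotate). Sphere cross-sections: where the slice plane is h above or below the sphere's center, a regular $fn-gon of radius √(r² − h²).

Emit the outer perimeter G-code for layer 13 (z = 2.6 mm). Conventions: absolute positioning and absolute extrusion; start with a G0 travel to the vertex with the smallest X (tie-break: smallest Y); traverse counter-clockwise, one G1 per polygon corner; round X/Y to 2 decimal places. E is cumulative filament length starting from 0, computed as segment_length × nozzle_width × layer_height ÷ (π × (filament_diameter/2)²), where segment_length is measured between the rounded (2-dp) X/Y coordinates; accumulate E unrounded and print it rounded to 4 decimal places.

At z = 2.6 mm: the r=10.5 cylinder gives a regular 8-gon of circumradius 10.5 (constant along its height); the cylinder at (-2, -4) is absent (z outside [7, 14.5]); the cube at (-4, 12.5) is not intersected at this z (z outside [5.5, 10]); Combining (union): only the r=10.5 cylinder is present, so the union is just that shape — 1 connected region; the r=11.5 sphere at (-1.5, 5.5) slices to a regular 8-gon of circumradius 1.513 (√(r²−h²) with h=11.4 from center); Keeping only the common overlap: the r=11.5 sphere at (-1.5, 5.5) lies inside that combined region, so the common part is the r=11.5 sphere at (-1.5, 5.5) itself — 1 connected region. The outline is a single polygon with 8 vertices. Extrusion per mm of travel: 0.4 × 0.2 / (π × 0.875²) = 0.033260. Accumulating E over each segment gives final E = 0.3078.

G0 X-3.01 Y5.50 Z2.60
G1 X-2.57 Y4.43 E0.0385
G1 X-1.50 Y3.99 E0.0770
G1 X-0.43 Y4.43 E0.1154
G1 X0.01 Y5.50 E0.1539
G1 X-0.43 Y6.57 E0.1924
G1 X-1.50 Y7.01 E0.2309
G1 X-2.57 Y6.57 E0.2694
G1 X-3.01 Y5.50 E0.3078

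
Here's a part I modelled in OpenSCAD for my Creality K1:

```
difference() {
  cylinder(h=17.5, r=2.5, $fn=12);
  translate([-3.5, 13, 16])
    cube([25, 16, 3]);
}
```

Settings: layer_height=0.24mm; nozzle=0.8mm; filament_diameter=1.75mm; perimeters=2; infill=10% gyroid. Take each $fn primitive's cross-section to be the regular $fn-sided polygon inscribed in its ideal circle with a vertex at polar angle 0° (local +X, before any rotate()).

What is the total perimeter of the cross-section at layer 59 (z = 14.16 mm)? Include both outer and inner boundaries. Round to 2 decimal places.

At z = 14.16 mm: the r=2.5 cylinder contributes a regular 12-gon of circumradius 2.5 (perimeter = 2·12·2.500·sin(180°/12) = 15.53 mm); the cube at (-3.5, 13) is absent (z outside [16, 19]); After the difference (first − rest): none of the subtracted shapes is present at this height, so the r=2.5 cylinder is unchanged — boundary = 15.53 mm. Overall, the cross-section is a single solid region. Total boundary length (outer) = 15.53 mm.

15.53 mm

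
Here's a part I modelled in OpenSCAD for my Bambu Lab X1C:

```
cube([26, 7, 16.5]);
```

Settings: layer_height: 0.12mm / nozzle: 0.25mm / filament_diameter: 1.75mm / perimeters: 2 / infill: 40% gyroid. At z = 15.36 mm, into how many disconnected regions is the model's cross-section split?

At z = 15.36 mm: the 26×7 cube contributes its full rectangle. The result has 1 disconnected region.

1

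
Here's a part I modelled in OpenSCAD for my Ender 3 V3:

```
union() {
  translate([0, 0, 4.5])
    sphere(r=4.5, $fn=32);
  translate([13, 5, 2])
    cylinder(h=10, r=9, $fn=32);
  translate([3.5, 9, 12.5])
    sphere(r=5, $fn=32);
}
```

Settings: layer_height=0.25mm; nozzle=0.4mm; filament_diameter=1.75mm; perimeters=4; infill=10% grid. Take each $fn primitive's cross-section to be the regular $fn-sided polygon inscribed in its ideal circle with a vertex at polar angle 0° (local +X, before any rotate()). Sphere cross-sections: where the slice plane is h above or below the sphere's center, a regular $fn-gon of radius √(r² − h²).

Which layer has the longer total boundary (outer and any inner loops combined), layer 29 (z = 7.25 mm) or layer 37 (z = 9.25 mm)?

layer 29 (z = 7.25 mm)

Layer 29 (z = 7.25): the r=4.5 sphere slices to a regular 32-gon of circumradius 3.562 (√(r²−h²) with h=2.75 from center) (perimeter = 2·32·3.562·sin(180°/32) = 22.34 mm); the r=9 cylinder at (13, 5) contributes a regular 32-gon of circumradius 9 (perimeter = 2·32·9.000·sin(180°/32) = 56.46 mm); the sphere at (3.5, 9) is absent (|z−center|=5.250 > r=5); Merging all regions: the 2 present regions are separate (no shared area or edge), so areas and boundary lengths simply add and each stays a separate island — boundary = 78.80 mm. So its perimeter = 78.80 mm. Layer 37 (z = 9.25): the sphere is absent (|z−center|=4.750 > r=4.5); the r=9 cylinder at (13, 5) contributes a regular 32-gon of circumradius 9 (perimeter = 2·32·9.000·sin(180°/32) = 56.46 mm); the r=5 sphere at (3.5, 9) contributes a regular 32-gon of circumradius √(5²−3.25²) = 3.800 (perimeter = 2·32·3.800·sin(180°/32) = 23.84 mm); Combining (union): the regions partially overlap (shared area 11.12 mm²), so the edge portions inside another operand are dropped and the merged outline is re-measured after clipping — boundary = 65.79 mm. So its perimeter = 65.79 mm. Layer 29 is larger (78.80 vs 65.79 mm).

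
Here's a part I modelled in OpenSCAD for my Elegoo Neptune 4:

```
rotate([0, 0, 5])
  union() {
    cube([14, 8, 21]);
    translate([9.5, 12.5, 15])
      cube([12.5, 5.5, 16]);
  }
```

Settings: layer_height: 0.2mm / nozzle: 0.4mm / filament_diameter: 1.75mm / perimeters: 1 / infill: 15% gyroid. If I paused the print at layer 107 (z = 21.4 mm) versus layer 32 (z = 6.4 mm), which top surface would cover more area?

Layer 107 (z = 21.4): the cube is absent (z outside [0, 21]); the cube at (9.5, 12.5) is present — its section is the full 12.5×5.5 rectangle (area 68.75 mm²); Taking the union: only the 12.5×5.5 cube at (9.5, 12.5) is present, so the union is just that shape — area = 68.75 mm²; (rotated 5° about Z; rotation is an isometry so areas/perimeters/island counts are preserved). So its area = 68.75 mm². Layer 32 (z = 6.4): the cube (footprint 14×8) is included at this height (area 112.00 mm²); the cube at (9.5, 12.5) does not reach this height (z outside [15, 31]); Merging all regions: only the 14×8 cube is present, so the union is just that shape — area = 112.00 mm²; (whole slice rotated 5° about Z — lengths, areas and connectivity unchanged). So its area = 112.00 mm². Layer 32 is larger (112.00 vs 68.75 mm²).

layer 32 (z = 6.4 mm)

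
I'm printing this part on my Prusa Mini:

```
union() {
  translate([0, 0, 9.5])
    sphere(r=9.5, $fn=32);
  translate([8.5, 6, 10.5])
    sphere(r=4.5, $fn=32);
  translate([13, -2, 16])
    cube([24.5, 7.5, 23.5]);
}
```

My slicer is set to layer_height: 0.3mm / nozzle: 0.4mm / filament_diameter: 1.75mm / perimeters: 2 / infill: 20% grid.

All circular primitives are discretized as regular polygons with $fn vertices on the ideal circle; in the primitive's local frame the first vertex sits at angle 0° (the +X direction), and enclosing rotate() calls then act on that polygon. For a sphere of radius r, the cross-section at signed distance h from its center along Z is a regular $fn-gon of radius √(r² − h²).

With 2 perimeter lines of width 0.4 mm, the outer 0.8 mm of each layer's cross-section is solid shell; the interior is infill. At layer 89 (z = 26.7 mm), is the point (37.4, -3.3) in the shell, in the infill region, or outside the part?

outside

At z = 26.7 mm: the sphere does not reach this height (|z−center|=17.200 > r=9.5); the sphere at (8.5, 6) is not intersected at this z (|z−center|=16.200 > r=4.5); the cube at (13, -2) (footprint 24.5×7.5) is included at this height; Taking the union: only the 24.5×7.5 cube at (13, -2) is present, so the union is just that shape — 1 connected region. Overall, the cross-section is a single solid region. The nearest boundary edge runs (13.00, -2.00)→(37.50, -2.00); distance from the point to it = 1.30 mm. The point is not inside any of the regions above, so it lies outside the cross-section (1.30 mm from the nearest boundary).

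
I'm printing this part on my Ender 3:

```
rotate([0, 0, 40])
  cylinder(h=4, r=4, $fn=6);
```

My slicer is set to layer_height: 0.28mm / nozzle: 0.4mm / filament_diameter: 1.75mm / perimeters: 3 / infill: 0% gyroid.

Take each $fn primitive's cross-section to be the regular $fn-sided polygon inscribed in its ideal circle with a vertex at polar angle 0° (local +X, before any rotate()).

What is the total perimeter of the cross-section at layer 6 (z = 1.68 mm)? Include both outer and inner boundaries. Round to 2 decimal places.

At z = 1.68 mm: the cylinder: section is a regular 6-gon, circumradius r=4 (perimeter = 2·6·4.000·sin(180°/6) = 24.00 mm); (rotated 40° about Z; rotation is an isometry so areas/perimeters/island counts are preserved). Overall, the cross-section is a single solid region. Total boundary length (outer) = 24.00 mm.

24.00 mm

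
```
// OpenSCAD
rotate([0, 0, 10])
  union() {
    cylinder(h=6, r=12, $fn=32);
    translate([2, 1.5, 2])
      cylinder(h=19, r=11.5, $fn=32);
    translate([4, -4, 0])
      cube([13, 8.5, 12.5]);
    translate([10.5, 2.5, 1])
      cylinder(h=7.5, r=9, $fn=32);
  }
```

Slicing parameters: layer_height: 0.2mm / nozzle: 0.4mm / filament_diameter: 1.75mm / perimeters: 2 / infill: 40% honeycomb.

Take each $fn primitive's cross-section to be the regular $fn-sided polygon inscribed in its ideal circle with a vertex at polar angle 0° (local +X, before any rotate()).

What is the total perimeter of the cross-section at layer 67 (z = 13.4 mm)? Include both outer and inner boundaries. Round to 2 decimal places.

72.14 mm

At z = 13.4 mm: the cylinder does not reach this height (z outside [0, 6]); the cylinder at (2, 1.5): section is a regular 32-gon, circumradius r=11.5 (perimeter = 2·32·11.500·sin(180°/32) = 72.14 mm); the cube at (4, -4) does not reach this height (z outside [0, 12.5]); the cylinder at (10.5, 2.5) is not intersected at this z (z outside [1, 8.5]); Merging all regions: only the r=11.5 cylinder at (2, 1.5) is present, so the union is just that shape — boundary = 72.14 mm; (rotated 10° about Z; rotation is an isometry so areas/perimeters/island counts are preserved). Overall, the cross-section is a single solid region. Total boundary length (outer) = 72.14 mm.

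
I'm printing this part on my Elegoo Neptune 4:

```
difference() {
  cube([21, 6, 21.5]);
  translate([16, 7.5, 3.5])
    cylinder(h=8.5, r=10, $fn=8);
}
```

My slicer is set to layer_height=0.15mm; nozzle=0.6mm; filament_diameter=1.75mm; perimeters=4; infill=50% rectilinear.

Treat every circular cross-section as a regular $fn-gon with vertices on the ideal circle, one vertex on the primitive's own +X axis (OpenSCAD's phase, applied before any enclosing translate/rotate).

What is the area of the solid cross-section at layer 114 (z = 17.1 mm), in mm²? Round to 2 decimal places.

126.00 mm²

At z = 17.1 mm: the cube (footprint 21×6) is included at this height (area 126.00 mm²); the cylinder at (16, 7.5) is not intersected at this z (z outside [3.5, 12]); Taking the first minus the rest: none of the subtracted shapes is present at this height, so the 21×6 cube is unchanged — area = 126.00 mm². Overall, the cross-section is a single solid region. Net area = 126.00 mm².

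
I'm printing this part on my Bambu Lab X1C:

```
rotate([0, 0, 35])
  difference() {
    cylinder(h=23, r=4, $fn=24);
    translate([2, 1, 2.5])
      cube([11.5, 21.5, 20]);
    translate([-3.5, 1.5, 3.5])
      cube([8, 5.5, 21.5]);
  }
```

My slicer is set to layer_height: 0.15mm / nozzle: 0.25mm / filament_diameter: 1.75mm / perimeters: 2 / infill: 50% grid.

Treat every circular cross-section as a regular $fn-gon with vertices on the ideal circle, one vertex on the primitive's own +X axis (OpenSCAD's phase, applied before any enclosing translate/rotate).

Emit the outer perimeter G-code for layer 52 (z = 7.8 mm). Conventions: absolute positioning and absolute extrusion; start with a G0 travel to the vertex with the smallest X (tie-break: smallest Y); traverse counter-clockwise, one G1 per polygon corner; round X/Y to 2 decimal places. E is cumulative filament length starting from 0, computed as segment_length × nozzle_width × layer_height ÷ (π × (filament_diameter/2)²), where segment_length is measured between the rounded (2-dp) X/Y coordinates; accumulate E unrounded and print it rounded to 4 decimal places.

At z = 7.8 mm: the cylinder: section is a regular 24-gon, circumradius r=4; the cube at (2, 1) is present — its section is the full 11.5×21.5 rectangle; the cube at (-3.5, 1.5) (footprint 8×5.5) is included at this height; Subtracting the remaining from the first: starting from the r=4 cylinder, the 11.5×21.5 cube at (2, 1) partially overlaps it — only the 2.88 mm² overlap (of its 247.25 mm²) is removed, clipping the outline; the 8×5.5 cube at (-3.5, 1.5) partially overlaps it — only the 11.17 mm² overlap (of its 44.00 mm²) is removed, clipping the outline — 1 connected region; (rotated 35° about Z; rotation is an isometry so areas/perimeters/island counts are preserved). The outline is a single polygon with 19 vertices. Extrusion per mm of travel: 0.25 × 0.15 / (π × 0.875²) = 0.015591. Accumulating E over each segment gives final E = 0.3714.

G0 X-3.96 Y-0.44 Z7.80
G1 X-3.76 Y-1.37 E0.0148
G1 X-3.28 Y-2.29 E0.0310
G1 X-2.57 Y-3.06 E0.0473
G1 X-1.69 Y-3.63 E0.0637
G1 X-0.69 Y-3.94 E0.0800
G1 X0.35 Y-3.98 E0.0962
G1 X1.37 Y-3.76 E0.1125
G1 X2.29 Y-3.28 E0.1287
G1 X3.06 Y-2.57 E0.1450
G1 X3.63 Y-1.69 E0.1614
G1 X3.94 Y-0.69 E0.1777
G1 X3.98 Y0.35 E0.1939
G1 X3.76 Y1.37 E0.2102
G1 X3.28 Y2.29 E0.2264
G1 X2.60 Y3.04 E0.2421
G1 X1.06 Y1.97 E0.2714
G1 X0.78 Y2.38 E0.2791
G1 X-3.73 Y-0.78 E0.3650
G1 X-3.96 Y-0.44 E0.3714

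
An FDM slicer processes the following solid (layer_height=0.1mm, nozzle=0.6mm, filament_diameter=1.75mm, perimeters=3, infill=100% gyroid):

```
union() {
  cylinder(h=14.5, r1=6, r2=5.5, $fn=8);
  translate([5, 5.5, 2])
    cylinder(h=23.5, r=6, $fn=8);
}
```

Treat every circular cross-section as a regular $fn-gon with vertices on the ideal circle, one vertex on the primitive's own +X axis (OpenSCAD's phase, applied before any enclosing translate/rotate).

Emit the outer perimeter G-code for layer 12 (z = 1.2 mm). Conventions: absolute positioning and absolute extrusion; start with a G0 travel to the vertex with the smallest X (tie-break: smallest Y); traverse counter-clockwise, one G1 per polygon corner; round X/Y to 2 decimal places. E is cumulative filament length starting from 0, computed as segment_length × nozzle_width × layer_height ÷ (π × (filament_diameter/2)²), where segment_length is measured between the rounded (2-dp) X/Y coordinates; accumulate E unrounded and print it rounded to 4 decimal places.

At z = 1.2 mm: the cone (r1=6→r2=5.5) has section circumradius 5.959 here — a regular 8-gon; the cylinder at (5, 5.5) is not intersected at this z (z outside [2, 25.5]); Taking the union: only the cone is present, so the union is just that shape — 1 connected region. The outline is a single polygon with 8 vertices. Extrusion per mm of travel: 0.6 × 0.1 / (π × 0.875²) = 0.024945. Accumulating E over each segment gives final E = 0.9098.

G0 X-5.96 Y0.00 Z1.20
G1 X-4.21 Y-4.21 E0.1137
G1 X0.00 Y-5.96 E0.2275
G1 X4.21 Y-4.21 E0.3412
G1 X5.96 Y0.00 E0.4549
G1 X4.21 Y4.21 E0.5687
G1 X0.00 Y5.96 E0.6824
G1 X-4.21 Y4.21 E0.7961
G1 X-5.96 Y0.00 E0.9098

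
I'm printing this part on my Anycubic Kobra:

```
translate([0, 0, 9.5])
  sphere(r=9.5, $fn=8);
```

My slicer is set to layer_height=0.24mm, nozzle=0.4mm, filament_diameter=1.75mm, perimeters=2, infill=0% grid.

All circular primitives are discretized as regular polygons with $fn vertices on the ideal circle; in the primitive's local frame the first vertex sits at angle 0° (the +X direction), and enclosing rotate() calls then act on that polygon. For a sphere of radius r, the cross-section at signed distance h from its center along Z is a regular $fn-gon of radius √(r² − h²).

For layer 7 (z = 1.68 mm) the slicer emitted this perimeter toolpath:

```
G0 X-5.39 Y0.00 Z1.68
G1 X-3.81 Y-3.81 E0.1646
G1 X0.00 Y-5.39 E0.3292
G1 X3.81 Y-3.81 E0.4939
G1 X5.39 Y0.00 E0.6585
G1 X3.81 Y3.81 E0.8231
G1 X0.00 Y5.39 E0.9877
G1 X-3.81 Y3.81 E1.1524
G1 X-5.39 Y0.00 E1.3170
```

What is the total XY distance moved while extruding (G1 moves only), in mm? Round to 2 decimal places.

33.00 mm

Sum the Euclidean lengths of each G1 segment: total = 33.00 mm.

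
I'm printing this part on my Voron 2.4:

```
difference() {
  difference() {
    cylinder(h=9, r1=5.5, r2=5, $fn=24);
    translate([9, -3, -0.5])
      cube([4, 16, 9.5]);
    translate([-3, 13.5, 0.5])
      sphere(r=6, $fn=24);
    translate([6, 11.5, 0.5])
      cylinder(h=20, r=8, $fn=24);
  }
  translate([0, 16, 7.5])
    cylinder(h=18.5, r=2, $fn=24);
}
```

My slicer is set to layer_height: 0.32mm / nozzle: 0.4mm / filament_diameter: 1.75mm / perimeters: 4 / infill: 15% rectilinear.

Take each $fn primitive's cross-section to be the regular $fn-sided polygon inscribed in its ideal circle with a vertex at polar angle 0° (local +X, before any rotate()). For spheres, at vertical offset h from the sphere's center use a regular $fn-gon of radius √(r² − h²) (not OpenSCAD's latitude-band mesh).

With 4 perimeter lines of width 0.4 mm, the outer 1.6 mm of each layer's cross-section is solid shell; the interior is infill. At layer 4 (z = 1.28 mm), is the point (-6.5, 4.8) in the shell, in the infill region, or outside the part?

At z = 1.28 mm: the cone: at t=0.142 of its height the radius interpolates to r₁+(r₂−r₁)t = 5.429, giving a regular 24-gon of that circumradius; the cube at (9, -3) is present — its section is the full 4×16 rectangle; the sphere at (-3, 13.5): section is a regular 24-gon, circumradius = √(r²−h²) = √(6²−0.78²) = 5.949; the r=8 cylinder at (6, 11.5) contributes a regular 24-gon of circumradius 8; After the difference (first − rest): starting from the cone, the 4×16 cube at (9, -3) misses the remaining region (no effect); the r=6 sphere at (-3, 13.5) misses the remaining region (no effect); the r=8 cylinder at (6, 11.5) partially overlaps it — only the 0.79 mm² overlap (of its 198.77 mm²) is removed, clipping the outline — 1 connected region; the cylinder at (0, 16) is not intersected at this z (z outside [7.5, 26]); After the difference (first − rest): none of the subtracted shapes is present at this height, so the result so far is unchanged — 1 connected region. Overall, the cross-section is a single solid region. The nearest boundary edge runs (-4.70, 2.71)→(-3.84, 3.84); distance from the point to it = 2.70 mm. The point is not inside any of the regions above, so it lies outside the cross-section (2.70 mm from the nearest boundary).

outside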